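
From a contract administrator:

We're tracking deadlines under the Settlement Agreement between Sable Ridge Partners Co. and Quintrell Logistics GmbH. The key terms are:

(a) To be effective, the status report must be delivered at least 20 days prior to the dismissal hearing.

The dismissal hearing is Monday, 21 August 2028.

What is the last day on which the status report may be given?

1 August 2028

Counting back 20 calendar days from 21 August 2028 gives 1 August 2028.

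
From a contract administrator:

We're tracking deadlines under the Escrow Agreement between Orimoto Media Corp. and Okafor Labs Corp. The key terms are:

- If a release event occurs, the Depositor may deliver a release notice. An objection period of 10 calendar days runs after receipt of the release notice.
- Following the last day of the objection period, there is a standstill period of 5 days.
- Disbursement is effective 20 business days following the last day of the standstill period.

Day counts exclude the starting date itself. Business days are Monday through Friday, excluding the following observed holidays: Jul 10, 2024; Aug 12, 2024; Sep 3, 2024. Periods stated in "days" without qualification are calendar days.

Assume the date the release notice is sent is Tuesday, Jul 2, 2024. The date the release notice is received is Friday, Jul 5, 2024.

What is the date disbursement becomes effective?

Aug 19, 2024

Adding 10 calendar days to Jul 5, 2024 gives Jul 15, 2024, which is the last day of the objection period.
Adding 5 calendar days to Jul 15, 2024 gives Jul 20, 2024, which is the last day of the standstill period.
The date disbursement becomes effective: counting 20 business days from Saturday, Jul 20, 2024 (Jul 22, Jul 23, Jul 24, Jul 25, …, Aug 15, Aug 16, Aug 19, skipping weekends and the listed holiday on Aug 12) reaches Monday, Aug 19, 2024.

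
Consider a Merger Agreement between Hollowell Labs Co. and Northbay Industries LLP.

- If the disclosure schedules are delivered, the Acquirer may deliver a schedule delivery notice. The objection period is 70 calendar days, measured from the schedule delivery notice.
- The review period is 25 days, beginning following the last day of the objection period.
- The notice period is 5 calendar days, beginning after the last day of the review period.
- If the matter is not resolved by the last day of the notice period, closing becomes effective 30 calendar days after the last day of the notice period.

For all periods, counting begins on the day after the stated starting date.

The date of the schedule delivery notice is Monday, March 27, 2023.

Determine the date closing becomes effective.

Adding 70 calendar days to March 27, 2023 gives June 5, 2023, which is the last day of the objection period.
The last day of the review period: June 5, 2023 + 25 days = June 30, 2023.
The last day of the notice period: June 30, 2023 + 5 days = July 5, 2023.
Adding 30 calendar days to July 5, 2023 gives August 4, 2023, which is the date closing becomes effective.

August 4, 2023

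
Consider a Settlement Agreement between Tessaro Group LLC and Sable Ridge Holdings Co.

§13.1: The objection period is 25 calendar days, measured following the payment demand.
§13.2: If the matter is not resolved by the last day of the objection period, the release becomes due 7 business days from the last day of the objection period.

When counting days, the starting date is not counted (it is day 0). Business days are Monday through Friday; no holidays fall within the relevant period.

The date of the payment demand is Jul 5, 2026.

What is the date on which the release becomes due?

Aug 10, 2026

The last day of the objection period: 25 calendar days after Jul 5, 2026 is Jul 30, 2026.
The date on which the release becomes due: counting 7 business days from Thursday, Jul 30, 2026 (Jul 31, Aug 3, Aug 4, Aug 5, Aug 6, Aug 7, Aug 10, skipping weekends) reaches Monday, Aug 10, 2026.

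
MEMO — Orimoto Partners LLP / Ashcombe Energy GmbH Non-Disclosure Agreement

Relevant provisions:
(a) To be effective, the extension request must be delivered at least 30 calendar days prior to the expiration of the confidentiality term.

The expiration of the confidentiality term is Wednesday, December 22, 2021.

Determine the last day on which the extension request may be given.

Counting back 30 calendar days from December 22, 2021 gives November 22, 2021.

November 22, 2021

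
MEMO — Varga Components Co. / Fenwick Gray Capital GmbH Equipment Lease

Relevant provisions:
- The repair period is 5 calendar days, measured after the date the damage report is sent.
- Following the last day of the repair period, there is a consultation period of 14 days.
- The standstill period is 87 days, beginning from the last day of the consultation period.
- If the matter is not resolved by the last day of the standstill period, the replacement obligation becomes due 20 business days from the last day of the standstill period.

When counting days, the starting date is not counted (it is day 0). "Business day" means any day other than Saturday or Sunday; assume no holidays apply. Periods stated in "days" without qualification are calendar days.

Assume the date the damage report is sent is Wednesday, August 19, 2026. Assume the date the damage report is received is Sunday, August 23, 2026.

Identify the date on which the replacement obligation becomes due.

December 31, 2026

Adding 5 calendar days to August 19, 2026 gives August 24, 2026, which is the last day of the repair period.
Adding 14 calendar days to August 24, 2026 gives September 7, 2026, which is the last day of the consultation period.
The last day of the standstill period: 87 calendar days after September 7, 2026 is December 3, 2026.
From Thursday, December 3, 2026, 20 business days (Dec 4, Dec 7, Dec 8, Dec 9, …, Dec 29, Dec 30, Dec 31, skipping weekends) brings us to Thursday, December 31, 2026, which is the date on which the replacement obligation becomes due.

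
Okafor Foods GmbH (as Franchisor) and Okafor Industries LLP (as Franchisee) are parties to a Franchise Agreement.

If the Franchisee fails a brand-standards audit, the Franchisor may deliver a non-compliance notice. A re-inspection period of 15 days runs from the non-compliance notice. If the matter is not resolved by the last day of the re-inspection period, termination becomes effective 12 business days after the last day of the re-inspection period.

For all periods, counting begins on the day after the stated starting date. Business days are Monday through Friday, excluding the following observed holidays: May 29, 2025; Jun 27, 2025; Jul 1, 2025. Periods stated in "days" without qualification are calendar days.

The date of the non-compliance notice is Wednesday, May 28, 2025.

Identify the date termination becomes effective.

Jul 2, 2025

Adding 15 calendar days to May 28, 2025 gives Jun 12, 2025, which is the last day of the re-inspection period.
From Thursday, Jun 12, 2025, 12 business days (Jun 13, Jun 16, Jun 17, Jun 18, …, Jun 26, Jun 30, Jul 2, skipping weekends and the listed holidays on Jun 27, Jul 1) brings us to Wednesday, Jul 2, 2025, which is the date termination becomes effective.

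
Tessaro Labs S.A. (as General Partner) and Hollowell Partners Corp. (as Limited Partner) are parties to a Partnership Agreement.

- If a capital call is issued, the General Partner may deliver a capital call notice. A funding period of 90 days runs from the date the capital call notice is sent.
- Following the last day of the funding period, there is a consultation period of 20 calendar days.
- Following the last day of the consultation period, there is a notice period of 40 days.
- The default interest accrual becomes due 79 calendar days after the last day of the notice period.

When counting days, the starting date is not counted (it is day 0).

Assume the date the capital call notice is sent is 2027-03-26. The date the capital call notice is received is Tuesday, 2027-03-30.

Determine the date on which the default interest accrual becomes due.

Adding 90 calendar days to 2027-03-26 gives 2027-06-24, which is the last day of the funding period.
Adding 20 calendar days to 2027-06-24 gives 2027-07-14, which is the last day of the consultation period.
Adding 40 calendar days to 2027-07-14 gives 2027-08-23, which is the last day of the notice period.
Adding 79 calendar days to 2027-08-23 gives 2027-11-10, which is the date on which the default interest accrual becomes due.

2027-11-10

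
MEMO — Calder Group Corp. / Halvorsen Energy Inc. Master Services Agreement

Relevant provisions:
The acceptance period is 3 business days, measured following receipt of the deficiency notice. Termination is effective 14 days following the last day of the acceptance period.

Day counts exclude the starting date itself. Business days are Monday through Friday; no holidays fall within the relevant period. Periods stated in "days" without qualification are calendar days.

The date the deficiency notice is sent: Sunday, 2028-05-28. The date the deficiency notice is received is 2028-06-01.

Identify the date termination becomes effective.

The last day of the acceptance period: counting 3 business days from Thursday, 2028-06-01 (Jun 2, Jun 5, Jun 6, skipping weekends) reaches Tuesday, 2028-06-06.
The date termination becomes effective: 2028-06-06 + 14 days = 2028-06-20.

2028-06-20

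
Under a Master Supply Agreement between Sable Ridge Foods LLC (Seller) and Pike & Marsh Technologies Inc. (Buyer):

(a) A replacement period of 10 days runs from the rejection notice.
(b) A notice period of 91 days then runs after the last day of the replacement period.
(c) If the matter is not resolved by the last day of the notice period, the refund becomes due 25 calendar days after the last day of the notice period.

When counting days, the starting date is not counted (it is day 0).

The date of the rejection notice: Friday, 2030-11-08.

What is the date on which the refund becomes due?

Adding 10 calendar days to 2030-11-08 gives 2030-11-18, which is the last day of the replacement period.
The last day of the notice period: 91 calendar days after 2030-11-18 is 2031-02-17.
The date on which the refund becomes due: 25 calendar days after 2031-02-17 is 2031-03-14.

2031-03-14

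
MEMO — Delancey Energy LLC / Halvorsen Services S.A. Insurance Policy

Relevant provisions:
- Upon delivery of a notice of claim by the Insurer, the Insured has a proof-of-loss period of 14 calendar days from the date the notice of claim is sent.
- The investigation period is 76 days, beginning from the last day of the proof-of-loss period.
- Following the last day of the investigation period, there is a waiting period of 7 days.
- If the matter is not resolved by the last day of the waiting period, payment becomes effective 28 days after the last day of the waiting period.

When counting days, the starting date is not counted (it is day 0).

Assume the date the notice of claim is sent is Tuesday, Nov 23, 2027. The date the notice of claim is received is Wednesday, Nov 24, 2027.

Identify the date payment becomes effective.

Mar 27, 2028

Adding 14 calendar days to Nov 23, 2027 gives Dec 7, 2027, which is the last day of the proof-of-loss period.
Adding 76 calendar days to Dec 7, 2027 gives Feb 21, 2028, which is the last day of the investigation period.
Adding 7 calendar days to Feb 21, 2028 gives Feb 28, 2028, which is the last day of the waiting period.
Adding 28 calendar days to Feb 28, 2028 gives Mar 27, 2028, which is the date payment becomes effective.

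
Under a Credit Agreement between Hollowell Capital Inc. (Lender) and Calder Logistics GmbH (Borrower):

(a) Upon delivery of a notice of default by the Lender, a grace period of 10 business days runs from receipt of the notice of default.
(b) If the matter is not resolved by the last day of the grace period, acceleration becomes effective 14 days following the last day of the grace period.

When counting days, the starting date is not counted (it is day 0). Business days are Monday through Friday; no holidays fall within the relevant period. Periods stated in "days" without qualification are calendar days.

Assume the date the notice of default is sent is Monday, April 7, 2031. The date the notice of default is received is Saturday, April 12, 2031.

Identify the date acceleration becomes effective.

May 9, 2031

From Saturday, April 12, 2031, 10 business days (Apr 14, Apr 15, Apr 16, Apr 17, Apr 18, Apr 21, Apr 22, Apr 23, Apr 24, Apr 25, skipping weekends) brings us to Friday, April 25, 2031, which is the last day of the grace period.
Adding 14 calendar days to April 25, 2031 gives May 9, 2031, which is the date acceleration becomes effective.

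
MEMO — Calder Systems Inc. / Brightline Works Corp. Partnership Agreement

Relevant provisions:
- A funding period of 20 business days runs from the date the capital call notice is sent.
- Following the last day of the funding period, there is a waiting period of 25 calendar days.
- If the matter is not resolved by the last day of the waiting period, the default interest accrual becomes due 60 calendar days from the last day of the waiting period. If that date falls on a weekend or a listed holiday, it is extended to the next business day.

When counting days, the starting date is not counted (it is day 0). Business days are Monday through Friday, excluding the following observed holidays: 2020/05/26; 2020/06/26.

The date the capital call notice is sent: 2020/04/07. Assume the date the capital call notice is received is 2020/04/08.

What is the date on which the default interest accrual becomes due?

The last day of the funding period: 20 business days after Tuesday, 2020/04/07, skipping weekends — Apr 8, Apr 9, Apr 10, Apr 13, …, May 1, May 4, May 5 — lands on Tuesday, 2020/05/05.
The last day of the waiting period: 2020/05/05 + 25 days = 2020/05/30.
Adding 60 calendar days to 2020/05/30 gives 2020/07/29, which is the date on which the default interest accrual becomes due. 2020/07/29 is a Wednesday and is not a listed holiday, so no roll-forward applies.

2020/07/29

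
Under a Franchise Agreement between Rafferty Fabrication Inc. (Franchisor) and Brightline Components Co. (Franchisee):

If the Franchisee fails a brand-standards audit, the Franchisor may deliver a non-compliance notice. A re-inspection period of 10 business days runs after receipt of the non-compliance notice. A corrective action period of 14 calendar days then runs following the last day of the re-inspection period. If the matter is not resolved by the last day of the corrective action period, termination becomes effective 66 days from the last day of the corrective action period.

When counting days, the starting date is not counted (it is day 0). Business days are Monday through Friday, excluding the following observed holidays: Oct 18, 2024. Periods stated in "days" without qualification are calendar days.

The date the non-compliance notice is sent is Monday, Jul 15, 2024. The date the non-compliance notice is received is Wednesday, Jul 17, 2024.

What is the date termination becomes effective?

From Wednesday, Jul 17, 2024, 10 business days (Jul 18, Jul 19, Jul 22, Jul 23, Jul 24, Jul 25, Jul 26, Jul 29, Jul 30, Jul 31, skipping weekends) brings us to Wednesday, Jul 31, 2024, which is the last day of the re-inspection period.
Adding 14 calendar days to Jul 31, 2024 gives Aug 14, 2024, which is the last day of the corrective action period.
The date termination becomes effective: Aug 14, 2024 + 66 days = Oct 19, 2024.

Oct 19, 2024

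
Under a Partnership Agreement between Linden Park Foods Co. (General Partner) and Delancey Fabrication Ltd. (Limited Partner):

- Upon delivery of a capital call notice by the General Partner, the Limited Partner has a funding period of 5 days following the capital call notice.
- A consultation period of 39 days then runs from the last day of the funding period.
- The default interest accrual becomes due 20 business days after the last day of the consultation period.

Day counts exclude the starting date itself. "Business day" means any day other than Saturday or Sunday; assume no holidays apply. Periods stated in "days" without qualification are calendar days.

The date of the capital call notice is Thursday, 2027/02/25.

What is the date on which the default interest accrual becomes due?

2027/05/07

The last day of the funding period: 2027/02/25 + 5 days = 2027/03/02.
The last day of the consultation period: 39 calendar days after 2027/03/02 is 2027/04/10.
The date on which the default interest accrual becomes due: counting 20 business days from Saturday, 2027/04/10 (Apr 12, Apr 13, Apr 14, Apr 15, …, May 5, May 6, May 7, skipping weekends) reaches Friday, 2027/05/07.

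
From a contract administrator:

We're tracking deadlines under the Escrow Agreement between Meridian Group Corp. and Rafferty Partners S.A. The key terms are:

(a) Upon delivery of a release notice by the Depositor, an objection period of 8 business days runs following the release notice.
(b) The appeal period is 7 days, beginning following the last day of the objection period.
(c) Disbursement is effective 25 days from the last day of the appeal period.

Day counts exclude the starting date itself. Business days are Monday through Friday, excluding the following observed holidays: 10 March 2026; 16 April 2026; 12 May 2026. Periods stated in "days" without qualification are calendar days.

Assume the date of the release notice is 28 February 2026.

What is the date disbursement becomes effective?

From Saturday, 28 February 2026, 8 business days (Mar 2, Mar 3, Mar 4, Mar 5, Mar 6, Mar 9, Mar 11, Mar 12, skipping weekends and the listed holiday on Mar 10) brings us to Thursday, 12 March 2026, which is the last day of the objection period.
The last day of the appeal period: 12 March 2026 + 7 days = 19 March 2026.
The date disbursement becomes effective: 19 March 2026 + 25 days = 13 April 2026.

13 April 2026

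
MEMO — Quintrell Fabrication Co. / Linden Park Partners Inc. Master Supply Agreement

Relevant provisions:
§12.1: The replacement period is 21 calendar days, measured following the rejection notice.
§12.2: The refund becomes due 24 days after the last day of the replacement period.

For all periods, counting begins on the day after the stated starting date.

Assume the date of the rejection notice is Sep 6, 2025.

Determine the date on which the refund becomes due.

Oct 21, 2025

Adding 21 calendar days to Sep 6, 2025 gives Sep 27, 2025, which is the last day of the replacement period.
Adding 24 calendar days to Sep 27, 2025 gives Oct 21, 2025, which is the date on which the refund becomes due.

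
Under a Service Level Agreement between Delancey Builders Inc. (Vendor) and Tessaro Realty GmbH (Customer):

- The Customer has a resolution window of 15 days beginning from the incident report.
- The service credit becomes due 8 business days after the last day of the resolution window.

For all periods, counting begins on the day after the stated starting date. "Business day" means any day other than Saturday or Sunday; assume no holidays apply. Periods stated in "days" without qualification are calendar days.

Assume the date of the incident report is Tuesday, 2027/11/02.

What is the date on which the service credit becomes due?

2027/11/29

Adding 15 calendar days to 2027/11/02 gives 2027/11/17, which is the last day of the resolution window.
The date on which the service credit becomes due: 8 business days after Wednesday, 2027/11/17, skipping weekends — Nov 18, Nov 19, Nov 22, Nov 23, Nov 24, Nov 25, Nov 26, Nov 29 — lands on Monday, 2027/11/29.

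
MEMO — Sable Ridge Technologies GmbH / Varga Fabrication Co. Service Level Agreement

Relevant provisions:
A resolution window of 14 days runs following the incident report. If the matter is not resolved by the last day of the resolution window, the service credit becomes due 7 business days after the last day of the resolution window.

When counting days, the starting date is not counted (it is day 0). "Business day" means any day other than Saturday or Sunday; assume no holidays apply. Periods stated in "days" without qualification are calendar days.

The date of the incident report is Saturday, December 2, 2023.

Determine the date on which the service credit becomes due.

December 26, 2023

Adding 14 calendar days to December 2, 2023 gives December 16, 2023, which is the last day of the resolution window.
From Saturday, December 16, 2023, 7 business days (Dec 18, Dec 19, Dec 20, Dec 21, Dec 22, Dec 25, Dec 26, skipping weekends) brings us to Tuesday, December 26, 2023, which is the date on which the service credit becomes due.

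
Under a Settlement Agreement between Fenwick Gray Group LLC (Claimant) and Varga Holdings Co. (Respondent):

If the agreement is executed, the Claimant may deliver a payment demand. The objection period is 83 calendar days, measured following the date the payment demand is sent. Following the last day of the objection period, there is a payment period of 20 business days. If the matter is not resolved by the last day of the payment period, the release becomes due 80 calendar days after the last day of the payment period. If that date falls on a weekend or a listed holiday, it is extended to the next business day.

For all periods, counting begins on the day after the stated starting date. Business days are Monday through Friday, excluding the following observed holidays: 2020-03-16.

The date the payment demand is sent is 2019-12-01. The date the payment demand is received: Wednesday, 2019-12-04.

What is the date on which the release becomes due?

The last day of the objection period: 83 calendar days after 2019-12-01 is 2020-02-22.
From Saturday, 2020-02-22, 20 business days (Feb 24, Feb 25, Feb 26, Feb 27, …, Mar 19, Mar 20, Mar 23, skipping weekends and the listed holiday on Mar 16) brings us to Monday, 2020-03-23, which is the last day of the payment period.
Adding 80 calendar days to 2020-03-23 gives 2020-06-11, which is the date on which the release becomes due. 2020-06-11 is a Thursday and is not a listed holiday, so no roll-forward applies.

2020-06-11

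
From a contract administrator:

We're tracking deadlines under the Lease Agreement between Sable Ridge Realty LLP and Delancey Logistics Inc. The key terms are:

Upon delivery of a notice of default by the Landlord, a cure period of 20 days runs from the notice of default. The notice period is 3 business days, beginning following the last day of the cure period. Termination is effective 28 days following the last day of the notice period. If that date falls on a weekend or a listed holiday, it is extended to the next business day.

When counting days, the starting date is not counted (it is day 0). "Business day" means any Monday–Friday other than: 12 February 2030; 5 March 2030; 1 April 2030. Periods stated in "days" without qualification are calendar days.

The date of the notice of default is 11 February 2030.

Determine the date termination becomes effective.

The last day of the cure period: 20 calendar days after 11 February 2030 is 3 March 2030.
The last day of the notice period: counting 3 business days from Sunday, 3 March 2030 (Mar 4, Mar 6, Mar 7, skipping weekends and the listed holiday on Mar 5) reaches Thursday, 7 March 2030.
Adding 28 calendar days to 7 March 2030 gives 4 April 2030, which is the date termination becomes effective. 4 April 2030 is a Thursday and is not a listed holiday, so no roll-forward applies.

4 April 2030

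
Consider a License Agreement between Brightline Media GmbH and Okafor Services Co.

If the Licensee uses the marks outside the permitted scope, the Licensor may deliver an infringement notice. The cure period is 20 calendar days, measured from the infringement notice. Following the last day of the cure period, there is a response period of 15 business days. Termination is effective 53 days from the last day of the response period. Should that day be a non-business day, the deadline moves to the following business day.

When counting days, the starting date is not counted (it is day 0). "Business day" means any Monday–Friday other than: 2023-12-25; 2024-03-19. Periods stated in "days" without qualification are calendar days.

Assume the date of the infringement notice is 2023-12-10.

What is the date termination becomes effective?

The last day of the cure period: 2023-12-10 + 20 days = 2023-12-30.
The last day of the response period: counting 15 business days from Saturday, 2023-12-30 (Jan 1, Jan 2, Jan 3, Jan 4, …, Jan 17, Jan 18, Jan 19, skipping weekends) reaches Friday, 2024-01-19.
The date termination becomes effective: 2024-01-19 + 53 days = 2024-03-12. 2024-03-12 is a Tuesday and is not a listed holiday, so no roll-forward applies.

2024-03-12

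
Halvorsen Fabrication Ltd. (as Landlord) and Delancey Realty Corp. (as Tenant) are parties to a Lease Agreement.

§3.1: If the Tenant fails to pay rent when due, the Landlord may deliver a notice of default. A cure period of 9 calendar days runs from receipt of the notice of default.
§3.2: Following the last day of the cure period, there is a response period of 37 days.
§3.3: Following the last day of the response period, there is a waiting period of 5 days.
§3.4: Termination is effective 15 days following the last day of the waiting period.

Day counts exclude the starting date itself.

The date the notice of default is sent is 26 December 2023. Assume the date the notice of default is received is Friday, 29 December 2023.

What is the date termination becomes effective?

The last day of the cure period: 9 calendar days after 29 December 2023 is 7 January 2024.
The last day of the response period: 37 calendar days after 7 January 2024 is 13 February 2024.
The last day of the waiting period: 13 February 2024 + 5 days = 18 February 2024.
The date termination becomes effective: 15 calendar days after 18 February 2024 is 4 March 2024.

4 March 2024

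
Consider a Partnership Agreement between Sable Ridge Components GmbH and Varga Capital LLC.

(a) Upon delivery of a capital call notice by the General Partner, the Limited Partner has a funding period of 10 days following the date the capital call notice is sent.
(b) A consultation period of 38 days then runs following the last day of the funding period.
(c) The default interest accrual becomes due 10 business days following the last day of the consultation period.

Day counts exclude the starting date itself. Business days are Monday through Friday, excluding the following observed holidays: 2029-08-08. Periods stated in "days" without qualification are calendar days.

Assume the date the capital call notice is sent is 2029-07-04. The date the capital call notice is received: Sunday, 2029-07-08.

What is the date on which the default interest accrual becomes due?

The last day of the funding period: 2029-07-04 + 10 days = 2029-07-14.
The last day of the consultation period: 38 calendar days after 2029-07-14 is 2029-08-21.
The date on which the default interest accrual becomes due: counting 10 business days from Tuesday, 2029-08-21 (Aug 22, Aug 23, Aug 24, Aug 27, Aug 28, Aug 29, Aug 30, Aug 31, Sep 3, Sep 4, skipping weekends) reaches Tuesday, 2029-09-04.

2029-09-04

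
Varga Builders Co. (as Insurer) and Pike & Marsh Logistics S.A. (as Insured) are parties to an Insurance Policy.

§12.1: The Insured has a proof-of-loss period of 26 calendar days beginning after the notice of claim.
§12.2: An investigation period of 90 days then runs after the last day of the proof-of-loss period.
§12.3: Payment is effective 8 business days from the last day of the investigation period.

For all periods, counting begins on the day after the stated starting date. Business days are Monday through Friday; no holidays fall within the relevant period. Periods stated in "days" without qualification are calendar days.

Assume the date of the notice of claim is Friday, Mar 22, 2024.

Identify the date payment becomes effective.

Jul 26, 2024

Adding 26 calendar days to Mar 22, 2024 gives Apr 17, 2024, which is the last day of the proof-of-loss period.
The last day of the investigation period: Apr 17, 2024 + 90 days = Jul 16, 2024.
From Tuesday, Jul 16, 2024, 8 business days (Jul 17, Jul 18, Jul 19, Jul 22, Jul 23, Jul 24, Jul 25, Jul 26, skipping weekends) brings us to Friday, Jul 26, 2024, which is the date payment becomes effective.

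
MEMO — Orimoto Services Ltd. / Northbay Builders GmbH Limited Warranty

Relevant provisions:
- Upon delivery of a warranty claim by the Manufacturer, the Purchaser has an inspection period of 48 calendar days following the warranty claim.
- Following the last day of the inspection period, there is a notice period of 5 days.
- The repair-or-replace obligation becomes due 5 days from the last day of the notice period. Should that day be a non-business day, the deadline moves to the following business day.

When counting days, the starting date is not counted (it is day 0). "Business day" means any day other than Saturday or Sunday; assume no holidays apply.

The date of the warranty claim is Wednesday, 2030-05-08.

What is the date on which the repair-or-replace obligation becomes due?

Adding 48 calendar days to 2030-05-08 gives 2030-06-25, which is the last day of the inspection period.
The last day of the notice period: 5 calendar days after 2030-06-25 is 2030-06-30.
Adding 5 calendar days to 2030-06-30 gives 2030-07-05, which is the date on which the repair-or-replace obligation becomes due. 2030-07-05 is a Friday, so no roll-forward applies.

2030-07-05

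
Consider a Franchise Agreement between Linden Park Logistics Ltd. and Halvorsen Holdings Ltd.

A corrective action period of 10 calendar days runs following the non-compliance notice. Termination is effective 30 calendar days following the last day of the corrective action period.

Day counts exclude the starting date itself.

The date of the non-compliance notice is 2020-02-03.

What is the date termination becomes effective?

The last day of the corrective action period: 10 calendar days after 2020-02-03 is 2020-02-13.
The date termination becomes effective: 2020-02-13 + 30 days = 2020-03-14.

2020-03-14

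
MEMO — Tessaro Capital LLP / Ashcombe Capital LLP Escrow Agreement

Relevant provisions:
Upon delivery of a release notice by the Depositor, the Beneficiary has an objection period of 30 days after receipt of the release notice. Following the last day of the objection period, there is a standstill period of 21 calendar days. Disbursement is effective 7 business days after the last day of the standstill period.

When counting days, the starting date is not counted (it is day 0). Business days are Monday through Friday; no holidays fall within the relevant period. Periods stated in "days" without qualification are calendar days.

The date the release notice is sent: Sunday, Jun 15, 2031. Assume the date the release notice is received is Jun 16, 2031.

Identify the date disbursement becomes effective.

The last day of the objection period: 30 calendar days after Jun 16, 2031 is Jul 16, 2031.
The last day of the standstill period: 21 calendar days after Jul 16, 2031 is Aug 6, 2031.
From Wednesday, Aug 6, 2031, 7 business days (Aug 7, Aug 8, Aug 11, Aug 12, Aug 13, Aug 14, Aug 15, skipping weekends) brings us to Friday, Aug 15, 2031, which is the date disbursement becomes effective.

Aug 15, 2031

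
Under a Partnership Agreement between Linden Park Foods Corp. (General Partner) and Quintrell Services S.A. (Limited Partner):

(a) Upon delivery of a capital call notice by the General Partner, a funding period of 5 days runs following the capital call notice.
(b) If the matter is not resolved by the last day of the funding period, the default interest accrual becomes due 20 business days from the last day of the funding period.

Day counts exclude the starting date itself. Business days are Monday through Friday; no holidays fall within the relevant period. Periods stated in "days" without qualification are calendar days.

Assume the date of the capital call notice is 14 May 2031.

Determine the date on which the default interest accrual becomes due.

16 June 2031

Adding 5 calendar days to 14 May 2031 gives 19 May 2031, which is the last day of the funding period.
From Monday, 19 May 2031, 20 business days (May 20, May 21, May 22, May 23, …, Jun 12, Jun 13, Jun 16, skipping weekends) brings us to Monday, 16 June 2031, which is the date on which the default interest accrual becomes due.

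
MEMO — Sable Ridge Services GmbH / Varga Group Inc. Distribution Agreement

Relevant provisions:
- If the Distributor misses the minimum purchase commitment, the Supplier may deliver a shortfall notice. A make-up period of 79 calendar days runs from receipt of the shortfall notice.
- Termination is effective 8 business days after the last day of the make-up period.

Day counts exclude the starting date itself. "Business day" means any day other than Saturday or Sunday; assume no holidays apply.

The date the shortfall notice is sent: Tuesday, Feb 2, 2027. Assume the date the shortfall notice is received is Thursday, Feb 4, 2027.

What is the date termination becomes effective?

The last day of the make-up period: Feb 4, 2027 + 79 days = Apr 24, 2027.
The date termination becomes effective: counting 8 business days from Saturday, Apr 24, 2027 (Apr 26, Apr 27, Apr 28, Apr 29, Apr 30, May 3, May 4, May 5, skipping weekends) reaches Wednesday, May 5, 2027.

May 5, 2027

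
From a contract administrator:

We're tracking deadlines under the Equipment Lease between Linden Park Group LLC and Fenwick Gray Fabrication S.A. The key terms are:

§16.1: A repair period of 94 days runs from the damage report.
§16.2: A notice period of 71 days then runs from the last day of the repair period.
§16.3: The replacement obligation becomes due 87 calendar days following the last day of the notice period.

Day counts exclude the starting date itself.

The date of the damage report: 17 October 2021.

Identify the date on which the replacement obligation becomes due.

Adding 94 calendar days to 17 October 2021 gives 19 January 2022, which is the last day of the repair period.
The last day of the notice period: 19 January 2022 + 71 days = 31 March 2022.
The date on which the replacement obligation becomes due: 31 March 2022 + 87 days = 26 June 2022.

26 June 2022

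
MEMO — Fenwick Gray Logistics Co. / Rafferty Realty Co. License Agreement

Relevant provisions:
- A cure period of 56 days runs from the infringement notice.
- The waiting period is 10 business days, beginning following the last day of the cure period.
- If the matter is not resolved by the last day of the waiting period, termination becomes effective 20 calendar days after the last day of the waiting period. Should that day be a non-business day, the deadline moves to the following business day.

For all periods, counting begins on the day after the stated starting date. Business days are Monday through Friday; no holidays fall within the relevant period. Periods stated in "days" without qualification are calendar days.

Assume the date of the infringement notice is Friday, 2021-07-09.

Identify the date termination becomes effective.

The last day of the cure period: 2021-07-09 + 56 days = 2021-09-03.
The last day of the waiting period: counting 10 business days from Friday, 2021-09-03 (Sep 6, Sep 7, Sep 8, Sep 9, Sep 10, Sep 13, Sep 14, Sep 15, Sep 16, Sep 17, skipping weekends) reaches Friday, 2021-09-17.
The date termination becomes effective: 20 calendar days after 2021-09-17 is 2021-10-07. 2021-10-07 is a Thursday, so no roll-forward applies.

2021-10-07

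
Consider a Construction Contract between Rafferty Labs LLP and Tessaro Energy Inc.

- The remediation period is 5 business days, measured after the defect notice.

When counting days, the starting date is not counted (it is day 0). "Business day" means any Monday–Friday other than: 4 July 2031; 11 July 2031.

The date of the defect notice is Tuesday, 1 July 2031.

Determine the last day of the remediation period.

9 July 2031

From Tuesday, 1 July 2031, 5 business days (Jul 2, Jul 3, Jul 7, Jul 8, Jul 9, skipping weekends and the listed holiday on Jul 4) brings us to Wednesday, 9 July 2031, which is the last day of the remediation period.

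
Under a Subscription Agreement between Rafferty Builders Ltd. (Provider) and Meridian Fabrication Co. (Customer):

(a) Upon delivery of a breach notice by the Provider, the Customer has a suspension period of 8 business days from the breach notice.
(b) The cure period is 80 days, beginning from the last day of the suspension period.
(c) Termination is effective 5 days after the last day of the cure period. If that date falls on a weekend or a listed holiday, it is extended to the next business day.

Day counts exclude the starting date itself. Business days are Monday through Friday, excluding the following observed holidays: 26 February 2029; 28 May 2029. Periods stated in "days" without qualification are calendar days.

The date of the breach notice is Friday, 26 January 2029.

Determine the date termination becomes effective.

3 May 2029

The last day of the suspension period: 8 business days after Friday, 26 January 2029, skipping weekends — Jan 29, Jan 30, Jan 31, Feb 1, Feb 2, Feb 5, Feb 6, Feb 7 — lands on Wednesday, 7 February 2029.
Adding 80 calendar days to 7 February 2029 gives 28 April 2029, which is the last day of the cure period.
The date termination becomes effective: 5 calendar days after 28 April 2029 is 3 May 2029. 3 May 2029 is a Thursday and is not a listed holiday, so no roll-forward applies.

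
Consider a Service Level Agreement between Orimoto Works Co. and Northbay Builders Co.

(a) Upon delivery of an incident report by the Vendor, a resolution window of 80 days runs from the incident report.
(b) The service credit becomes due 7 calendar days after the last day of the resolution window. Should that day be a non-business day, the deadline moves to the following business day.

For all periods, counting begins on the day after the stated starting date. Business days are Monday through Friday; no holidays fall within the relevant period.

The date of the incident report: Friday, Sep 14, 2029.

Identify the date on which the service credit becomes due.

The last day of the resolution window: 80 calendar days after Sep 14, 2029 is Dec 3, 2029.
The date on which the service credit becomes due: 7 calendar days after Dec 3, 2029 is Dec 10, 2029. Dec 10, 2029 is a Monday, so no roll-forward applies.

Dec 10, 2029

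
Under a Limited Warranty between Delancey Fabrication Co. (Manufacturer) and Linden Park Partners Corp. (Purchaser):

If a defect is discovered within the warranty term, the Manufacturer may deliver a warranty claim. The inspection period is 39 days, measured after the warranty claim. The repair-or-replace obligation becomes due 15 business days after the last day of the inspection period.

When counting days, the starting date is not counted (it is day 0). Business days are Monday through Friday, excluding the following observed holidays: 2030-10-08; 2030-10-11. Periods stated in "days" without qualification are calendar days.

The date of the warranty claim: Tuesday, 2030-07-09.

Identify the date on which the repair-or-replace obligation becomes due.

The last day of the inspection period: 2030-07-09 + 39 days = 2030-08-17.
The date on which the repair-or-replace obligation becomes due: 15 business days after Saturday, 2030-08-17, skipping weekends — Aug 19, Aug 20, Aug 21, Aug 22, …, Sep 4, Sep 5, Sep 6 — lands on Friday, 2030-09-06.

2030-09-06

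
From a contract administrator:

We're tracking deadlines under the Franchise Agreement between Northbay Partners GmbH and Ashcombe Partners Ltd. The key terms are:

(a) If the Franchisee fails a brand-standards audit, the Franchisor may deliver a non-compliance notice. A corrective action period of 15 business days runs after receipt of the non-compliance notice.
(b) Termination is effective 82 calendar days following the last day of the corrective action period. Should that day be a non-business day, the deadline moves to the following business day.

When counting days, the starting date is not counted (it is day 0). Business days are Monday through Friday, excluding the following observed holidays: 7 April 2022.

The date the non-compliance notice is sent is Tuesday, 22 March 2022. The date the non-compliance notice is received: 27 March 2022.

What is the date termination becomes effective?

The last day of the corrective action period: counting 15 business days from Sunday, 27 March 2022 (Mar 28, Mar 29, Mar 30, Mar 31, …, Apr 14, Apr 15, Apr 18, skipping weekends and the listed holiday on Apr 7) reaches Monday, 18 April 2022.
The date termination becomes effective: 82 calendar days after 18 April 2022 is 9 July 2022. That falls on a Saturday, so it rolls to the next business day, Monday, 11 July 2022.

11 July 2022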